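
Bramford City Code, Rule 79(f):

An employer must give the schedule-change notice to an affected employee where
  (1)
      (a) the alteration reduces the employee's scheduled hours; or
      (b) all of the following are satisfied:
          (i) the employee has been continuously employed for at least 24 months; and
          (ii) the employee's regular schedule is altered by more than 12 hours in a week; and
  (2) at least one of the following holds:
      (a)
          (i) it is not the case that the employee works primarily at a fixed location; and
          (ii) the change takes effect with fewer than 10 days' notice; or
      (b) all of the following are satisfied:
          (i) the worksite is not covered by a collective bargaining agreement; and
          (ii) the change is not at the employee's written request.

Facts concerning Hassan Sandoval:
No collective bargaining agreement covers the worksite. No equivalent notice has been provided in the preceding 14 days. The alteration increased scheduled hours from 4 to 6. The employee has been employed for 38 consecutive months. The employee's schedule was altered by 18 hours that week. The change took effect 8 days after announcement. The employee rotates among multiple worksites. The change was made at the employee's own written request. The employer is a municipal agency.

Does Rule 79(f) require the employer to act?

(a) hours reduced — fails.
(i) tenure ≥ 24 mo. — satisfied.
(ii) schedule shift > 12h — holds.
So (b) is satisfied (T AND T).
(1): F OR T → true.
(i) not (fixed location) — satisfied.
(ii) < 10 days' notice — holds.
(a) = T AND T = true.
(i) no CBA — satisfied.
(ii) not employee-requested — not satisfied.
(b) = T AND F = false.
(2): T OR F → true.
So Overall is satisfied (T AND T).

Yes — required.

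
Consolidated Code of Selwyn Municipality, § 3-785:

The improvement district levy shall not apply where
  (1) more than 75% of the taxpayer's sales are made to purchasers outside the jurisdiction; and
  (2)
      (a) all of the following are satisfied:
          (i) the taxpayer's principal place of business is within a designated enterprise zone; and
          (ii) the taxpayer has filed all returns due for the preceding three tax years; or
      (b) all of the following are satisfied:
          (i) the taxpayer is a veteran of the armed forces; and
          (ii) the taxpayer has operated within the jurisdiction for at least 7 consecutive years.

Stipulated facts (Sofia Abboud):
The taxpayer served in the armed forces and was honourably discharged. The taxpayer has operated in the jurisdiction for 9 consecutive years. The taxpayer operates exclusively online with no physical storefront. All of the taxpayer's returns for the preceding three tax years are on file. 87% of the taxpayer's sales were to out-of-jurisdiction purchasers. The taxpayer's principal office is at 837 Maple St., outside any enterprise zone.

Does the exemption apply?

Yes — exempt.

(1) >75% out-of-jur. sales — met.
(i) in enterprise zone — not satisfied.
(ii) returns current — holds.
(a) = F AND T = false.
(i) veteran — met.
(ii) ≥ 7 yrs in jurisdiction — holds.
(b) = T AND T = true.
(2): F OR T → true.
Overall: T AND T → true.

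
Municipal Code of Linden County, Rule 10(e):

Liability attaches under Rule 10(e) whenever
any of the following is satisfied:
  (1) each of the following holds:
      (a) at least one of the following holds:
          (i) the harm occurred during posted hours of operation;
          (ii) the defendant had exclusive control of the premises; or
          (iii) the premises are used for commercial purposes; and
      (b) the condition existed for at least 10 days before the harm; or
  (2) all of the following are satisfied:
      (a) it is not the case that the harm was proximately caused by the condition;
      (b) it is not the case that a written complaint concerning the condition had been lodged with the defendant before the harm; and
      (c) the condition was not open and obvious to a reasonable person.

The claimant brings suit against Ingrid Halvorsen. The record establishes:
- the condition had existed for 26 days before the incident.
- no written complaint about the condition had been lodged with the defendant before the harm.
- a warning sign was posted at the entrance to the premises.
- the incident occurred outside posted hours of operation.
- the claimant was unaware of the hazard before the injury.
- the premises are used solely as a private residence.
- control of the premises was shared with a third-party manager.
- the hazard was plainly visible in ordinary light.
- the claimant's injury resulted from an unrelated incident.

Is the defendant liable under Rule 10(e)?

No — not liable.

(i) during posted hours — not met.
(ii) exclusive control — not satisfied.
(iii) commercial use — not met.
(a) = F OR F OR F = false.
(b) condition ≥10 days old — holds.
So (1) is not satisfied (F AND T).
(a) not (proximate cause) — satisfied.
(b) not (complaint lodged) — satisfied.
(c) not open/obvious — fails.
(2) = T AND T AND F = false.
So Overall is not satisfied (F OR F).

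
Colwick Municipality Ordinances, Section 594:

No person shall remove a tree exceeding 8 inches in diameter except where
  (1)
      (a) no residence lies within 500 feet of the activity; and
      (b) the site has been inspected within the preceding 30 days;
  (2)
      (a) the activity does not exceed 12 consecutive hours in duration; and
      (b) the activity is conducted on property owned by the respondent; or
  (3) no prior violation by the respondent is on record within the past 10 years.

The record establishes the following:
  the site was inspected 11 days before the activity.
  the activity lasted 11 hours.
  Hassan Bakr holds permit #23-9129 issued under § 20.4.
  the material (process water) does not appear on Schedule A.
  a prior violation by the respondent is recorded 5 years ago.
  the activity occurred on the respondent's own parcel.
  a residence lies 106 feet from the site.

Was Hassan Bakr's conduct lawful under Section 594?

(a) no residence in 500 ft — fails.
(b) site inspected — met.
So (1) is not satisfied (F AND T).
(a) ≤ 12 hrs duration — met.
(b) own property — holds.
(2) = T AND T = true.
(3) no prior violation — fails.
Overall: F OR T OR F → true.

Yes — lawful.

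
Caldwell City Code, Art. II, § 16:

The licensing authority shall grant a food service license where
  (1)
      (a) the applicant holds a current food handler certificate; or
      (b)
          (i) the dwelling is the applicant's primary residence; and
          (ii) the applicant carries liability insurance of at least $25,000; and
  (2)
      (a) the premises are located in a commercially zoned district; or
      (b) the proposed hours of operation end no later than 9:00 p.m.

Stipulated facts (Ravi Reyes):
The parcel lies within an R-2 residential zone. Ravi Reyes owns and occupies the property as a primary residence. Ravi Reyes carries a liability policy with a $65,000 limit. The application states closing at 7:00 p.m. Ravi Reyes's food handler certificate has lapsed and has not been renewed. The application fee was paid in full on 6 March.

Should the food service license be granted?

(a) food handler cert. — not met.
(i) primary residence — met.
(ii) insurance ≥ $25,000 — met.
(b) = T AND T = true.
So (1) is satisfied (F OR T).
(a) commercially zoned — not satisfied.
(b) closes by 9 p.m. — satisfied.
(2): F OR T → true.
Overall = T AND T = true.

Yes — granted.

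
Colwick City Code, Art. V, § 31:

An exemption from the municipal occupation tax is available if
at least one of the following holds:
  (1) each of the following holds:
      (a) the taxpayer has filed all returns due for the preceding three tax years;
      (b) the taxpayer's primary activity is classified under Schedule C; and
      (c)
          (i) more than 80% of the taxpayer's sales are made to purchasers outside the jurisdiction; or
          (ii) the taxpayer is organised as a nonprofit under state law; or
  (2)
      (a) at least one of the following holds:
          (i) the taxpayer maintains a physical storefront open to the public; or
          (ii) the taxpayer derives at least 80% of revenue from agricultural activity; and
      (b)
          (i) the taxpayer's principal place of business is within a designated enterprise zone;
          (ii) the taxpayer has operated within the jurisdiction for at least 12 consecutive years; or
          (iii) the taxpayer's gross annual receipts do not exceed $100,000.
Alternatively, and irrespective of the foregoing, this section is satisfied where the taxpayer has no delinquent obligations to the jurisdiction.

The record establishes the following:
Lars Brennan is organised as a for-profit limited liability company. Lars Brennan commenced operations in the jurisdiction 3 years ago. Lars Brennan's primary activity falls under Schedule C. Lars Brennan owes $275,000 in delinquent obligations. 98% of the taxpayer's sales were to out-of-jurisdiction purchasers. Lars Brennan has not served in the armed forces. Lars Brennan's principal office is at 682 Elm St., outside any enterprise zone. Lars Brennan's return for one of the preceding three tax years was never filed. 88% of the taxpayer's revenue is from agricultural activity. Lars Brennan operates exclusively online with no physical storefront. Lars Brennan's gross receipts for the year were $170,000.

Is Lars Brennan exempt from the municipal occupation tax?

(a) returns current — fails.
(b) Schedule C activity — met.
(i) >80% out-of-jur. sales — satisfied.
(ii) nonprofit — not satisfied.
(c): T OR F → true.
So (1) is not satisfied (F AND T AND T).
(i) has storefront — not met.
(ii) ≥80% agricultural — satisfied.
So (a) is satisfied (F OR T).
(i) in enterprise zone — not met.
(ii) ≥ 12 yrs in jurisdiction — not met.
(iii) receipts ≤ $100,000 — fails.
(b) = F OR F OR F = false.
(2): T AND F → false.
Overall = F OR F = false.
Exception (no delinquency) — not satisfied.
Result: main false OR exception false → false.

No — not exempt.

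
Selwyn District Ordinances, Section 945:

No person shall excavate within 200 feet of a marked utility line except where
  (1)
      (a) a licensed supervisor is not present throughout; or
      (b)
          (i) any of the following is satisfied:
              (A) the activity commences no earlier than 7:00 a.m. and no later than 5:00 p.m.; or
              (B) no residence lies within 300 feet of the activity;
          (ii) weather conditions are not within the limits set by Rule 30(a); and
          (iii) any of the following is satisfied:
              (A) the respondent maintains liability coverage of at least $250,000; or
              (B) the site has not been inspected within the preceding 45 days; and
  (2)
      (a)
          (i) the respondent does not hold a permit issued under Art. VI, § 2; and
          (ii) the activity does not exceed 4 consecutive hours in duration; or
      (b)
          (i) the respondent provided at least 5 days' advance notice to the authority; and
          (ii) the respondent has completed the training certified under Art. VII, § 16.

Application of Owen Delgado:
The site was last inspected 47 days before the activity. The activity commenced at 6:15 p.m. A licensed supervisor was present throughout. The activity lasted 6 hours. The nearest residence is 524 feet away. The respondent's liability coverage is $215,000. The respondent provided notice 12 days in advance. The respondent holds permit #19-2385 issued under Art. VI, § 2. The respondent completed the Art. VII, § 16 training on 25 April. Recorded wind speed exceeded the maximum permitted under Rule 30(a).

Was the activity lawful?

Yes — lawful.

(a) not (supervisor present) — fails.
(A) start within hours — not met.
(B) no residence in 300 ft — satisfied.
(i): F OR T → true.
(ii) not (weather ok) — met.
(A) coverage ≥ $250,000 — not met.
(B) not (site inspected) — met.
(iii) = F OR T = true.
So (b) is satisfied (T AND T AND T).
So (1) is satisfied (F OR T).
(i) not (holds permit) — fails.
(ii) ≤ 4 hrs duration — not satisfied.
So (a) is not satisfied (F AND F).
(i) ≥5 days' notice — satisfied.
(ii) training certified — holds.
(b): T AND T → true.
So (2) is satisfied (F OR T).
Overall = T AND T = true.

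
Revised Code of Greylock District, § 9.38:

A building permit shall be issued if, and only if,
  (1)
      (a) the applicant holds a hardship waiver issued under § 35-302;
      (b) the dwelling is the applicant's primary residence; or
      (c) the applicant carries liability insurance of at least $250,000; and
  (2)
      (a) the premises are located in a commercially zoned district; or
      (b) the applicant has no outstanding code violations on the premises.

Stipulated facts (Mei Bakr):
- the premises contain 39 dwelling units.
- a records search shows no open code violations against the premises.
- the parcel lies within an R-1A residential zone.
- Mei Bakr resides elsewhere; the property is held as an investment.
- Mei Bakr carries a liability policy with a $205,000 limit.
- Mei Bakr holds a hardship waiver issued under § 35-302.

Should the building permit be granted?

(a) hardship waiver — holds.
(b) primary residence — not satisfied.
(c) insurance ≥ $250,000 — fails.
(1): T OR F OR F → true.
(a) commercially zoned — not met.
(b) no code violations — holds.
(2) = F OR T = true.
Overall: T AND T → true.

Yes — granted.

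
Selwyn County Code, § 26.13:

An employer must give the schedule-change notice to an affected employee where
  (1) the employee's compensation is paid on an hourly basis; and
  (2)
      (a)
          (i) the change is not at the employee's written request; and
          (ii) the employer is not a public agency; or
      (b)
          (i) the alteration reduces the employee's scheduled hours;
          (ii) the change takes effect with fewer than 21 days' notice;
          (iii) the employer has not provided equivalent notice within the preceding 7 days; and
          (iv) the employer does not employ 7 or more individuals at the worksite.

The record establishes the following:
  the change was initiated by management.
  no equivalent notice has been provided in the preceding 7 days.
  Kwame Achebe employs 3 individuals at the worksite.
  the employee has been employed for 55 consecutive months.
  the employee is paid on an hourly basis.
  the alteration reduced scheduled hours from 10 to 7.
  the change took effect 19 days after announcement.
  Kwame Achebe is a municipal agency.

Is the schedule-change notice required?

Yes — required.

(1) hourly-paid — satisfied.
(i) not employee-requested — holds.
(ii) not (public agency) — not met.
(a) = T AND F = false.
(i) hours reduced — met.
(ii) < 21 days' notice — holds.
(iii) no recent notice — holds.
(iv) not (≥ 7 at site) — satisfied.
(b): T AND T AND T AND T → true.
So (2) is satisfied (F OR T).
So Overall is satisfied (T AND T).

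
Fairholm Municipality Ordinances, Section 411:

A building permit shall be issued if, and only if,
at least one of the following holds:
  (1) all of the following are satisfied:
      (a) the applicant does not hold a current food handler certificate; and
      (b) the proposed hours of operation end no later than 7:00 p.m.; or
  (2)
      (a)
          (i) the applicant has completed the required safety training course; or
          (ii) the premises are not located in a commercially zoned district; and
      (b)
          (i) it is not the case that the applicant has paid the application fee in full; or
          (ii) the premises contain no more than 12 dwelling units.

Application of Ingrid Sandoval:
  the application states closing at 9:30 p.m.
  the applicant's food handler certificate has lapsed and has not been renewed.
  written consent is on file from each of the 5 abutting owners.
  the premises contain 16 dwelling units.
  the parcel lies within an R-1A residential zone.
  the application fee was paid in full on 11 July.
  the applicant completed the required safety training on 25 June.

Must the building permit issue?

No — denied.

(a) not (food handler cert.) — met.
(b) closes by 7 p.m. — fails.
(1): T AND F → false.
(i) safety training — satisfied.
(ii) not (commercially zoned) — met.
(a) = T OR T = true.
(i) not (fee paid) — not met.
(ii) ≤ 12 units — not met.
(b) = F OR F = false.
(2) = T AND F = false.
Overall: F OR F → false.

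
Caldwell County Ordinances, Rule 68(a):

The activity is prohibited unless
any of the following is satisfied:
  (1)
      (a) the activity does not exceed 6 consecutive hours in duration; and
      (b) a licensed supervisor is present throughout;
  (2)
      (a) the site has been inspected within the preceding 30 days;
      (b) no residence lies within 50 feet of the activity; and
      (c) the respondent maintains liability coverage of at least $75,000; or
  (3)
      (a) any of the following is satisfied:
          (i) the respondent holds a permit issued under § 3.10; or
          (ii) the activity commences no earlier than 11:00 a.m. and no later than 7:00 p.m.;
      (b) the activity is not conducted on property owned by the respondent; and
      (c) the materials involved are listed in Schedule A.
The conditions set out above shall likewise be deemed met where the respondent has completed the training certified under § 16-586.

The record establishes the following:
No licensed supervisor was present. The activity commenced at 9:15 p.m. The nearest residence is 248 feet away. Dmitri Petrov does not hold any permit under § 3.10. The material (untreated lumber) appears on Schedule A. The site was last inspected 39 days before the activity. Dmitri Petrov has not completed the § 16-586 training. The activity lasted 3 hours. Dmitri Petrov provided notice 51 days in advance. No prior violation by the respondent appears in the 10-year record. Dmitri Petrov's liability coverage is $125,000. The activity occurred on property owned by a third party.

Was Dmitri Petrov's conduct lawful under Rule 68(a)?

(a) ≤ 6 hrs duration — satisfied.
(b) supervisor present — fails.
(1): T AND F → false.
(a) site inspected — not satisfied.
(b) no residence in 50 ft — met.
(c) coverage ≥ $75,000 — holds.
(2): F AND T AND T → false.
(i) holds permit — not satisfied.
(ii) start within hours — not met.
(a) = F OR F = false.
(b) not (own property) — holds.
(c) Schedule A material — holds.
So (3) is not satisfied (F AND T AND T).
So Overall is not satisfied (F OR F OR F).
Exception (training certified) — not satisfied.
Result: main false OR exception false → false.

No — unlawful.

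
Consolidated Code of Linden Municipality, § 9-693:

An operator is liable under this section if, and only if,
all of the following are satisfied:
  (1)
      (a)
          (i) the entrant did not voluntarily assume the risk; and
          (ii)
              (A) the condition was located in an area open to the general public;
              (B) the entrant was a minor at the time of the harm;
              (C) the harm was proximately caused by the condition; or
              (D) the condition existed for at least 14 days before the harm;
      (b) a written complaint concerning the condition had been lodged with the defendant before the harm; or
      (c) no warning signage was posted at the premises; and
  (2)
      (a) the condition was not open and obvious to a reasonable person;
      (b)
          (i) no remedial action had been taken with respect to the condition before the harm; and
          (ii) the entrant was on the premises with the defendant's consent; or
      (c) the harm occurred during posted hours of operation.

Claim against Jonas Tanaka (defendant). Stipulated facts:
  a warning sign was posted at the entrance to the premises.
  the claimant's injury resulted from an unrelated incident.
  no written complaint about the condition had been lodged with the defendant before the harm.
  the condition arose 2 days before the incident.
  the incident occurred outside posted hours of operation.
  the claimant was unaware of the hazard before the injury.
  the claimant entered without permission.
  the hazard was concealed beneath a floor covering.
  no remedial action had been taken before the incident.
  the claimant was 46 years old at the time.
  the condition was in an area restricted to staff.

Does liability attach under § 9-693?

No — not liable.

(i) no assumed risk — satisfied.
(A) public area — not satisfied.
(B) entrant a minor — not met.
(C) proximate cause — not satisfied.
(D) condition ≥14 days old — fails.
(ii): F OR F OR F OR F → false.
So (a) is not satisfied (T AND F).
(b) complaint lodged — not met.
(c) no signage posted — not satisfied.
(1) = F OR F OR F = false.
(a) not open/obvious — met.
(i) no remedial action — satisfied.
(ii) consent to enter — fails.
(b) = T AND F = false.
(c) during posted hours — fails.
(2): T OR F OR F → true.
So Overall is not satisfied (F AND T).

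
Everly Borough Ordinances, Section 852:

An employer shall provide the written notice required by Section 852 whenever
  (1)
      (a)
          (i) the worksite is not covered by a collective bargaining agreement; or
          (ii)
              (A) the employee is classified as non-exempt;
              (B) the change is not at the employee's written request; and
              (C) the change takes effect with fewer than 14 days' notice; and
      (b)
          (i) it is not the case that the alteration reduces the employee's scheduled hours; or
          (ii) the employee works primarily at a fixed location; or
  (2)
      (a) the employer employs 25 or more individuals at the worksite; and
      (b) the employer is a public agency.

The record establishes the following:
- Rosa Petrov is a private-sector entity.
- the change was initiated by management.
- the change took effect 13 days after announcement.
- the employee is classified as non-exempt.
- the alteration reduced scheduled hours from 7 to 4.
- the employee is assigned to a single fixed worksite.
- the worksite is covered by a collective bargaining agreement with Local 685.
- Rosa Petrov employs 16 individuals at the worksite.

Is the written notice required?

(i) no CBA — fails.
(A) non-exempt — met.
(B) not employee-requested — holds.
(C) < 14 days' notice — met.
(ii) = T AND T AND T = true.
(a) = F OR T = true.
(i) not (hours reduced) — fails.
(ii) fixed location — holds.
(b) = F OR T = true.
So (1) is satisfied (T AND T).
(a) ≥ 25 at site — not satisfied.
(b) public agency — not satisfied.
(2) = F AND F = false.
Overall: T OR F → true.

Yes — required.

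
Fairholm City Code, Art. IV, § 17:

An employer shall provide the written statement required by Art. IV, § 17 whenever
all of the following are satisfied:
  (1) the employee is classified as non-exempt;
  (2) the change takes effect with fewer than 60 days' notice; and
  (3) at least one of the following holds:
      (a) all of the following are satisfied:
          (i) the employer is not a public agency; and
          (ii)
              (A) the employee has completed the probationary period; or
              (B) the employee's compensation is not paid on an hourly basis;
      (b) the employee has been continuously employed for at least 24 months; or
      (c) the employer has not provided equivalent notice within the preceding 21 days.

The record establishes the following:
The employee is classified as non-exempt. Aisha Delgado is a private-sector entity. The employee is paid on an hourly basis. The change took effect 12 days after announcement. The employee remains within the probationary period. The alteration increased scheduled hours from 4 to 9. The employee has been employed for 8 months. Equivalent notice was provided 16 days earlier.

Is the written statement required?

(1) non-exempt — satisfied.
(2) < 60 days' notice — satisfied.
(i) not (public agency) — met.
(A) past probation — not met.
(B) not (hourly-paid) — not satisfied.
(ii): F OR F → false.
So (a) is not satisfied (T AND F).
(b) tenure ≥ 24 mo. — not met.
(c) no recent notice — not met.
(3) = F OR F OR F = false.
Overall = T AND T AND F = false.

No — not required.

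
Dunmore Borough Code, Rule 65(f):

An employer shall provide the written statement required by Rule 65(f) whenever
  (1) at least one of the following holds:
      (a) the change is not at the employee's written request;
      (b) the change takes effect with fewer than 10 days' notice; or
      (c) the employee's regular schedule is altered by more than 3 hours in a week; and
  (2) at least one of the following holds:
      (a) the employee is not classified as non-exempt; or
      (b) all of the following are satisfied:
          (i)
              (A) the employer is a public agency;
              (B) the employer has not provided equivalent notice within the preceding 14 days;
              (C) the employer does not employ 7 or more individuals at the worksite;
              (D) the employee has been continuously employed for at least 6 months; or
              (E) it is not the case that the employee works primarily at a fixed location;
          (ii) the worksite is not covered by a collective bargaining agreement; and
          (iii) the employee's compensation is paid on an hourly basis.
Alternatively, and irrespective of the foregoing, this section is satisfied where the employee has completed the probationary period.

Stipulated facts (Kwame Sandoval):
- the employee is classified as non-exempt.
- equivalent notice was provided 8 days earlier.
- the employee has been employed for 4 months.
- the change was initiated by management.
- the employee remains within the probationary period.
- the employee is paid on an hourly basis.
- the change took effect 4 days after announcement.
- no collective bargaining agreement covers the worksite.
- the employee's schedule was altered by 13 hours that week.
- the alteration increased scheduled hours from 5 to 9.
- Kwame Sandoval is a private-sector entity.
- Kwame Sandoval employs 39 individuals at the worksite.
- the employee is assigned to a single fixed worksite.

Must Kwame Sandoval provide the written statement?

No — not required.

(a) not employee-requested — met.
(b) < 10 days' notice — holds.
(c) schedule shift > 3h — met.
(1): T OR T OR T → true.
(a) not (non-exempt) — not met.
(A) public agency — not met.
(B) no recent notice — not met.
(C) not (≥ 7 at site) — fails.
(D) tenure ≥ 6 mo. — fails.
(E) not (fixed location) — not satisfied.
So (i) is not satisfied (F OR F OR F OR F OR F).
(ii) no CBA — met.
(iii) hourly-paid — satisfied.
(b) = F AND T AND T = false.
So (2) is not satisfied (F OR F).
Overall = T AND F = false.
Exception (past probation) — not satisfied.
Result: main false OR exception false → false.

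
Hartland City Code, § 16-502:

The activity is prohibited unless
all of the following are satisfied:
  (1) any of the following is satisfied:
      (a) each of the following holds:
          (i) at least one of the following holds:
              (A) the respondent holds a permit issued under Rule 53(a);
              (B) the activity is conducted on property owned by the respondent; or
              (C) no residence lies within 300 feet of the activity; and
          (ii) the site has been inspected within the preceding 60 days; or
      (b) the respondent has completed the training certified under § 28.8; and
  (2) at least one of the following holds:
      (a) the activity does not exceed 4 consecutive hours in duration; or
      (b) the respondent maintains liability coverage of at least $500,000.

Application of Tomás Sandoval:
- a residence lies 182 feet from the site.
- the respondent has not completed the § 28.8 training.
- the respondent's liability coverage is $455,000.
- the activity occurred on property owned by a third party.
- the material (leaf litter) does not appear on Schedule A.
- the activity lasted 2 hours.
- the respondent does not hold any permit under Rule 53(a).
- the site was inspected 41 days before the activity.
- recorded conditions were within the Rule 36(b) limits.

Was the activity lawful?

(A) holds permit — not satisfied.
(B) own property — not satisfied.
(C) no residence in 300 ft — not met.
So (i) is not satisfied (F OR F OR F).
(ii) site inspected — satisfied.
(a) = F AND T = false.
(b) training certified — not met.
(1): F OR F → false.
(a) ≤ 4 hrs duration — satisfied.
(b) coverage ≥ $500,000 — not met.
So (2) is satisfied (T OR F).
Overall: F AND T → false.

No — unlawful.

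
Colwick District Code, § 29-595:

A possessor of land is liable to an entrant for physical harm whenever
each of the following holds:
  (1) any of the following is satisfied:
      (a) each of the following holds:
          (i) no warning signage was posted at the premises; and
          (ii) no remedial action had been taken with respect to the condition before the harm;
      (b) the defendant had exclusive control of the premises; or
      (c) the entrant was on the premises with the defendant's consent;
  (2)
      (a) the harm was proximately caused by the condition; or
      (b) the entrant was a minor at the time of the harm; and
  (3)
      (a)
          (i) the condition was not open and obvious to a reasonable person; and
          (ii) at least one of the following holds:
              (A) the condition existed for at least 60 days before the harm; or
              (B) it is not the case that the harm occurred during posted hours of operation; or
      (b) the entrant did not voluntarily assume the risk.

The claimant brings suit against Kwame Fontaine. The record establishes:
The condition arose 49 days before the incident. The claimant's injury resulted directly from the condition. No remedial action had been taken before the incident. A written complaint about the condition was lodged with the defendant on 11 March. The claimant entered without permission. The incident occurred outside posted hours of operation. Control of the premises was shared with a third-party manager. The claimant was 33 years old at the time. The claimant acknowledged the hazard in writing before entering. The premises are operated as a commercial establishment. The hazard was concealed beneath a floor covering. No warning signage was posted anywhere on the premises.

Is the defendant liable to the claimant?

(i) no signage posted — met.
(ii) no remedial action — met.
(a) = T AND T = true.
(b) exclusive control — not met.
(c) consent to enter — not satisfied.
(1): T OR F OR F → true.
(a) proximate cause — met.
(b) entrant a minor — not satisfied.
(2): T OR F → true.
(i) not open/obvious — holds.
(A) condition ≥60 days old — not met.
(B) not (during posted hours) — met.
So (ii) is satisfied (F OR T).
(a): T AND T → true.
(b) no assumed risk — fails.
(3) = T OR F = true.
Overall: T AND T AND T → true.

Yes — liable.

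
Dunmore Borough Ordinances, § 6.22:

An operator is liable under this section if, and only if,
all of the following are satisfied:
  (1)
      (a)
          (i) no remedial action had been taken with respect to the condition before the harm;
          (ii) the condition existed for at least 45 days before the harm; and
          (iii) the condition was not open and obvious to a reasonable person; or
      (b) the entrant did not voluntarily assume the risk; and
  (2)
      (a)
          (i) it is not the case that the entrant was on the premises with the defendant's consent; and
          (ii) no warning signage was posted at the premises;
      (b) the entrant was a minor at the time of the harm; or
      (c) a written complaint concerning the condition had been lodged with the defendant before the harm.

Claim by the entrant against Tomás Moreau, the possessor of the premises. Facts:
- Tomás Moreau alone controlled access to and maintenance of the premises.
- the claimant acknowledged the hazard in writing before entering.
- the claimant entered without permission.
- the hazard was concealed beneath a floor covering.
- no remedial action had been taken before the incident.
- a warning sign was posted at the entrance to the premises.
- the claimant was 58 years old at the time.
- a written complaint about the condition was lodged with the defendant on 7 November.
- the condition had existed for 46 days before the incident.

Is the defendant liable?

Yes — liable.

(i) no remedial action — satisfied.
(ii) condition ≥45 days old — holds.
(iii) not open/obvious — satisfied.
(a) = T AND T AND T = true.
(b) no assumed risk — not satisfied.
So (1) is satisfied (T OR F).
(i) not (consent to enter) — satisfied.
(ii) no signage posted — not met.
So (a) is not satisfied (T AND F).
(b) entrant a minor — not satisfied.
(c) complaint lodged — holds.
So (2) is satisfied (F OR F OR T).
So Overall is satisfied (T AND T).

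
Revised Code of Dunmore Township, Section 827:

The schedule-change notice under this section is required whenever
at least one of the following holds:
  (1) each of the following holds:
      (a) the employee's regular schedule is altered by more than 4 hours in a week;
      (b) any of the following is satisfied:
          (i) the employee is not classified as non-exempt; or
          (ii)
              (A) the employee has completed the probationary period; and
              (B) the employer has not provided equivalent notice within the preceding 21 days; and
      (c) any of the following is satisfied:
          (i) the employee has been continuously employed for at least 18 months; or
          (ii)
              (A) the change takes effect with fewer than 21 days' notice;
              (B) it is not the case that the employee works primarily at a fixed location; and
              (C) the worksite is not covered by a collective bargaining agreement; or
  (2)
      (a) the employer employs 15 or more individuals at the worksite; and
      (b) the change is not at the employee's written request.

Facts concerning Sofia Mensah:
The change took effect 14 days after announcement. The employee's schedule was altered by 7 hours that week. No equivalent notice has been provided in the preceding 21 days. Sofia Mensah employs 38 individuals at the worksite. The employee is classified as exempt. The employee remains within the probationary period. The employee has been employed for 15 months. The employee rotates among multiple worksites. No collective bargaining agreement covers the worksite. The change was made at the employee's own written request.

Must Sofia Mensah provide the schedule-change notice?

(a) schedule shift > 4h — met.
(i) not (non-exempt) — satisfied.
(A) past probation — not satisfied.
(B) no recent notice — satisfied.
(ii): F AND T → false.
(b) = T OR F = true.
(i) tenure ≥ 18 mo. — not met.
(A) < 21 days' notice — holds.
(B) not (fixed location) — holds.
(C) no CBA — holds.
(ii) = T AND T AND T = true.
So (c) is satisfied (F OR T).
So (1) is satisfied (T AND T AND T).
(a) ≥ 15 at site — met.
(b) not employee-requested — fails.
So (2) is not satisfied (T AND F).
Overall = T OR F = true.

Yes — required.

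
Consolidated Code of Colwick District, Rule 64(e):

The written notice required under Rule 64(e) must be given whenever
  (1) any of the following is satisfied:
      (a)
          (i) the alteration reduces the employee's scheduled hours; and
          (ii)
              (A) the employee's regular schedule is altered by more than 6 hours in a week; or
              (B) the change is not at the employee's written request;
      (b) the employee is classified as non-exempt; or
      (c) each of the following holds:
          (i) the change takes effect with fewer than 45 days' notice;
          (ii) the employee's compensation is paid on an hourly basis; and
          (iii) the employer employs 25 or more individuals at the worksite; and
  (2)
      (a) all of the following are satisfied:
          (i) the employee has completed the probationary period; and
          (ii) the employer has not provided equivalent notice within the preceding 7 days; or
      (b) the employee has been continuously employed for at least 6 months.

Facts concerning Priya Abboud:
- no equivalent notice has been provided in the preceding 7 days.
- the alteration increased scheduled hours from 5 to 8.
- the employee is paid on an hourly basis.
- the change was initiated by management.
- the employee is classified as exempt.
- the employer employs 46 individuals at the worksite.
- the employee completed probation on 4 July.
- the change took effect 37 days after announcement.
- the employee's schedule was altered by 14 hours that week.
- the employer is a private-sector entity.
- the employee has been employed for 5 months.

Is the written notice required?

Yes — required.

(i) hours reduced — fails.
(A) schedule shift > 6h — met.
(B) not employee-requested — holds.
(ii) = T OR T = true.
(a): F AND T → false.
(b) non-exempt — not satisfied.
(i) < 45 days' notice — met.
(ii) hourly-paid — met.
(iii) ≥ 25 at site — holds.
(c) = T AND T AND T = true.
(1) = F OR F OR T = true.
(i) past probation — satisfied.
(ii) no recent notice — satisfied.
(a) = T AND T = true.
(b) tenure ≥ 6 mo. — not satisfied.
So (2) is satisfied (T OR F).
So Overall is satisfied (T AND T).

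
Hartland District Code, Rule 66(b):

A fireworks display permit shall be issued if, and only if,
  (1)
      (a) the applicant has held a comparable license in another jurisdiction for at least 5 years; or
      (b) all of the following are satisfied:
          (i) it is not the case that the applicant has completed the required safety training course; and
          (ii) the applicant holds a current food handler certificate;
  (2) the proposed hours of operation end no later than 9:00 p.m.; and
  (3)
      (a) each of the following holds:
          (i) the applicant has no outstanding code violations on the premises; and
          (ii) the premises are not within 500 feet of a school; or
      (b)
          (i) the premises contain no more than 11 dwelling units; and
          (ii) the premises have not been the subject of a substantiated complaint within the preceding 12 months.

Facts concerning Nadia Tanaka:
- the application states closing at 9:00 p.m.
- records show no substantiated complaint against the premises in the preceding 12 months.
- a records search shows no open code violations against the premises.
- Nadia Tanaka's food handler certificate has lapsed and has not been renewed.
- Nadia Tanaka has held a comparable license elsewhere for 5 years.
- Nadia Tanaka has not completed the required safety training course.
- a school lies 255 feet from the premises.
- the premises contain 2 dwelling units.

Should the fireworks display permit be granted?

Yes — granted.

(a) prior license ≥ 5 yr — met.
(i) not (safety training) — satisfied.
(ii) food handler cert. — not satisfied.
So (b) is not satisfied (T AND F).
(1) = T OR F = true.
(2) closes by 9 p.m. — met.
(i) no code violations — met.
(ii) ≥500 ft from school — not met.
(a): T AND F → false.
(i) ≤ 11 units — holds.
(ii) no complaint in 12 mo. — met.
(b): T AND T → true.
(3): F OR T → true.
Overall = T AND T AND T = true.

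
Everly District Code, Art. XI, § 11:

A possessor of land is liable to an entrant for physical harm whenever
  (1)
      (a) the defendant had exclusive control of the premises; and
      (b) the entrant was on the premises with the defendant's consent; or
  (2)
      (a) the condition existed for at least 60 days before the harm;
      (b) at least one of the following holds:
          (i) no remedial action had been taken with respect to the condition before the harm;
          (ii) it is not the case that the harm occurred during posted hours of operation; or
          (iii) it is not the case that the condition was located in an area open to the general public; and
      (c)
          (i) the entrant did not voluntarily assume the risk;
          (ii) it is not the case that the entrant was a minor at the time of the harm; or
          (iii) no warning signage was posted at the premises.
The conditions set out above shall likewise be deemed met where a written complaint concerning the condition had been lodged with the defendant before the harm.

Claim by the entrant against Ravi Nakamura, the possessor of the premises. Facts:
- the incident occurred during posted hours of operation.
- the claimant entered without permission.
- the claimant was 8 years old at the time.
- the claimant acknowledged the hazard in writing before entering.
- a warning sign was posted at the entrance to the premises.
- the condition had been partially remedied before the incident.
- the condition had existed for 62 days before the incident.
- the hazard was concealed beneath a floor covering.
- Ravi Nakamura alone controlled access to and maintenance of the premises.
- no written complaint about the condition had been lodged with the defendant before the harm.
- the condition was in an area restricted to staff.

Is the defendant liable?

No — not liable.

(a) exclusive control — satisfied.
(b) consent to enter — not satisfied.
So (1) is not satisfied (T AND F).
(a) condition ≥60 days old — met.
(i) no remedial action — not satisfied.
(ii) not (during posted hours) — fails.
(iii) not (public area) — satisfied.
(b): F OR F OR T → true.
(i) no assumed risk — fails.
(ii) not (entrant a minor) — not satisfied.
(iii) no signage posted — not satisfied.
So (c) is not satisfied (F OR F OR F).
(2) = T AND T AND F = false.
So Overall is not satisfied (F OR F).
Exception (complaint lodged) — not satisfied.
Result: main false OR exception false → false.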